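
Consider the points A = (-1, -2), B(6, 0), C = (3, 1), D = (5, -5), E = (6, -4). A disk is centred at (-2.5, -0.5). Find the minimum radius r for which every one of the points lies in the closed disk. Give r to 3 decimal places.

The required radius is the distance from (-2.5, -0.5) to the farthest point.
Squared distances: 4.5, 72.5, 32.5, 76.5, 84.5.
Maximum is 84.5, attained at E.
r = √(84.5) ≈ 9.192.

9.192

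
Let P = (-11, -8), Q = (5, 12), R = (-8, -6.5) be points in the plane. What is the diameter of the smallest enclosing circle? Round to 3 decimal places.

Side lengths²: PQ² = 656, PR² = 11.25, QR² = 511.25.
Since PQ² = 656 ≥ 511.25 + 11.25 = 522.5, the angle opposite PQ is not acute, so the smallest enclosing circle has PQ as diameter.
Centre = midpoint of PQ = (-3, 2), r² = 656/4 = 164.
Diameter = 2r = 2√164 ≈ 25.612.

25.612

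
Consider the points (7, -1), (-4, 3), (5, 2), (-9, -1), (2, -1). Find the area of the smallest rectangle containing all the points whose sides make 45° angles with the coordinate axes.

In coordinates u = x + y, v = x − y the rectangle is axis-aligned; the map (x,y)→(u,v) scales areas by 2.
u-values: 6, -1, 7, -10, 1; range = 7 − (-10) = 17.
v-values: 8, -7, 3, -8, 3; range = 8 − (-8) = 16.
Area = (17 × 16) / 2 = 136.

136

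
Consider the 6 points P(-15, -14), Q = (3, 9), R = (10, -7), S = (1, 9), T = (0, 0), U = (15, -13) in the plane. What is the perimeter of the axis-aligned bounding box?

Width = max x − min x = 15 − (-15) = 30.
Height = max y − min y = 9 − (-14) = 23.
Perimeter = 2(30 + 23) = 106.

106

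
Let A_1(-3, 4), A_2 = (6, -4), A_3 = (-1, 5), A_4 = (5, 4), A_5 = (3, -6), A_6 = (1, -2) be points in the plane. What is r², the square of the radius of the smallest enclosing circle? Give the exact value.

By Welzl's lemma the MEC is supported by two points (diametrically opposite) or three points (on a circumcircle).
The minimum enclosing circle is determined by three boundary points: A_1, A_2, A_5.
Their circumcentre is (55/42, -3/14) with r² = 32045/882.
The farthest remaining point A_3 is at distance² 28685/882 ≤ 32045/882.

32045/882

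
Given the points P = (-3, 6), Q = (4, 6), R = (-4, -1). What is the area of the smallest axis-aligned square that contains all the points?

64

The bounding box has width 8 and height 7.
An axis-aligned square enclosing the set must have side ≥ max(width, height).
So the minimum side is max(8, 7) = 8.
Area = 8² = 64.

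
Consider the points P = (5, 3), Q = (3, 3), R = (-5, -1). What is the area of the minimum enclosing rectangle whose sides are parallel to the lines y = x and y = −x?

In coordinates u = x + y, v = x − y the rectangle is axis-aligned; the map (x,y)→(u,v) scales areas by 2.
u-values: 8, 6, -6; range = 8 − (-6) = 14.
v-values: 2, 0, -4; range = 2 − (-4) = 6.
Area = (14 × 6) / 2 = 42.

42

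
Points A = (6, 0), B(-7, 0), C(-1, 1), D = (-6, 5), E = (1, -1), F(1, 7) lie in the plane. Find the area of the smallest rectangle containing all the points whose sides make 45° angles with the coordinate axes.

In coordinates u = x + y, v = x − y the rectangle is axis-aligned; the map (x,y)→(u,v) scales areas by 2.
u-values: 6, -7, 0, -1, 0, 8; range = 8 − (-7) = 15.
v-values: 6, -7, -2, -11, 2, -6; range = 6 − (-11) = 17.
Area = (15 × 17) / 2 = 127.5.

127.5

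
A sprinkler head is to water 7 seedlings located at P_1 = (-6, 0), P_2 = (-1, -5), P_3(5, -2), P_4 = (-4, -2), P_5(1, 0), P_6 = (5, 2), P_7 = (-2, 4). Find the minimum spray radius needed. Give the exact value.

The minimum enclosing circle is determined by three boundary points: P_1, P_3, P_6.
Their circumcentre is (-7/22, 0) with r² = 15625/484.
The farthest remaining point P_2 is at distance² 12325/484 ≤ 15625/484.
r = √(15625/484) = 125/22.

125/22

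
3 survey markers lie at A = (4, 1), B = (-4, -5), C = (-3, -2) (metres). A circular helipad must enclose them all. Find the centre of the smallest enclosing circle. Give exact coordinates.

(0, -2)

Side lengths²: AB² = 100, AC² = 58, BC² = 10.
Since AB² = 100 ≥ 58 + 10 = 68, the angle opposite AB is not acute, so the smallest enclosing circle has AB as diameter.
Centre = midpoint of AB = (0, -2), r² = 100/4 = 25.
Centre = (0, -2).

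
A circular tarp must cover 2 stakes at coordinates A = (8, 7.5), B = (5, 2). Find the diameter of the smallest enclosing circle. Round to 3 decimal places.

The smallest circle enclosing two points has them as diameter endpoints.
Centre = midpoint = (6.5, 4.75); r² = |AB|²/4 = 39.25/4 = 9.8125.
Diameter = 2r = 2√(9.8125) ≈ 6.265.

6.265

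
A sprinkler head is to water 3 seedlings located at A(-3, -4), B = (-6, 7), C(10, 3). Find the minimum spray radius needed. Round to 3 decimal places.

Side lengths²: AB² = 130, AC² = 218, BC² = 272.
Since BC² = 272 < 218 + 130 = 348, the triangle is acute, so the smallest enclosing circle is the circumcircle.
Circumcentre = (63/41, 129/41), r² = 120445/1681.
r = √(120445/1681) ≈ 8.465.

8.465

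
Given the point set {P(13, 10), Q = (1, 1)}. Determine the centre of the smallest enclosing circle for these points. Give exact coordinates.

The smallest circle enclosing two points has them as diameter endpoints.
Centre = midpoint = (7, 5.5); r² = |PQ|²/4 = 225/4 = 56.25.
Centre = (7, 5.5).

(7, 5.5)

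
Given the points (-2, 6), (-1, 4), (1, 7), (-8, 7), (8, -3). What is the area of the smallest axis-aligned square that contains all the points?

256

The bounding box has width 16 and height 10.
An axis-aligned square enclosing the set must have side ≥ max(width, height).
So the minimum side is max(16, 10) = 16.
Area = 16² = 256.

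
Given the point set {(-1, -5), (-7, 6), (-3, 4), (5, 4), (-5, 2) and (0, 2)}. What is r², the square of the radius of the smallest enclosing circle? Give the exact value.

47.198125

The minimum enclosing circle of a finite set is fixed by two of the points (as a diameter) or three (as a circumcircle).
The minimum enclosing circle is determined by three boundary points: (-1, -5), (-7, 6), (5, 4).
Their circumcentre is (-1.525, 1.85) with r² = 47.198125.
The farthest remaining point (-5, 2) is at distance² 12.098125 ≤ 47.198125.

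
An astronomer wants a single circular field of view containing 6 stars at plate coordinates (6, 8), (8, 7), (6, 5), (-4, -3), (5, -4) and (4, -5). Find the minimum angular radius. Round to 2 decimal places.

7.81

The minimum enclosing circle of a finite set is fixed by two of the points (as a diameter) or three (as a circumcircle).
The farthest pair is (8, 7)–(-4, -3) with squared distance 244. The circle on this segment as diameter has centre (2, 2) and r² = 244/4 = 61.
Check (6, 8): distance² to centre = 52 ≤ 61, so it lies inside.
All remaining points lie in this disk, and no smaller disk contains both endpoints, so this is the minimum enclosing circle.
r = √61 ≈ 7.81.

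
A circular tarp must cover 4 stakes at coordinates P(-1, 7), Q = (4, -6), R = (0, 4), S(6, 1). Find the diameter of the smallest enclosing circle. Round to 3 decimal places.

13.928

By Welzl's lemma the MEC is supported by two points (diametrically opposite) or three points (on a circumcircle).
The farthest pair is P–Q with squared distance 194. The circle on this segment as diameter has centre (1.5, 0.5) and r² = 194/4 = 48.5.
Check R: distance² to centre = 14.5 ≤ 48.5, so it lies inside.
All remaining points lie in this disk, and no smaller disk contains both endpoints, so this is the minimum enclosing circle.
Diameter = 2r = 2√(48.5) ≈ 13.928.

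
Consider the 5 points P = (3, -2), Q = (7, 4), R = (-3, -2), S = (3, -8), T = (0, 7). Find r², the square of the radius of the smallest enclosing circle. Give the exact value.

The minimum enclosing circle of a finite set is fixed by two of the points (as a diameter) or three (as a circumcircle).
The farthest pair is S–T with squared distance 234. The circle on this segment as diameter has centre (1.5, -0.5) and r² = 234/4 = 58.5.
Check P: distance² to centre = 4.5 ≤ 58.5, so it lies inside.
All remaining points lie in this disk, and no smaller disk contains both endpoints, so this is the minimum enclosing circle.

58.5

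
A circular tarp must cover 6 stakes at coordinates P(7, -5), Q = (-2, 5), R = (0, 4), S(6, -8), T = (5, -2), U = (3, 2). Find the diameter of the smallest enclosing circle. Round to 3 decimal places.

15.264

A smallest enclosing disk is always determined by at most three of the input points on its boundary.
The farthest pair is Q–S with squared distance 233. The circle on this segment as diameter has centre (2, -1.5) and r² = 233/4 = 58.25.
Check P: distance² to centre = 37.25 ≤ 58.25, so it lies inside.
All remaining points lie in this disk, and no smaller disk contains both endpoints, so this is the minimum enclosing circle.
Diameter = 2r = 2√(58.25) ≈ 15.264.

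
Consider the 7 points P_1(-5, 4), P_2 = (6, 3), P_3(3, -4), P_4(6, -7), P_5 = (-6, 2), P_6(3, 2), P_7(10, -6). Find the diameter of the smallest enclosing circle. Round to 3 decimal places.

18.028

By Welzl's lemma the MEC is supported by two points (diametrically opposite) or three points (on a circumcircle).
The farthest pair is P_1–P_7 with squared distance 325. The circle on this segment as diameter has centre (2.5, -1) and r² = 325/4 = 81.25.
Check P_2: distance² to centre = 28.25 ≤ 81.25, so it lies inside.
All remaining points lie in this disk, and no smaller disk contains both endpoints, so this is the minimum enclosing circle.
Diameter = 2r = 2√(81.25) ≈ 18.028.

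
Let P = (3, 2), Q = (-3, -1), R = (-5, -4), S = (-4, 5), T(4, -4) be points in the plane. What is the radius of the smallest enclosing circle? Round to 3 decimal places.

By Welzl's lemma the MEC is supported by two points (diametrically opposite) or three points (on a circumcircle).
The minimum enclosing circle is determined by three boundary points: R, S, T.
Their circumcentre is (-0.5, 1/18) with r² = 5945/162.
The farthest remaining point P is at distance² 2597/162 ≤ 5945/162.
r = √(5945/162) ≈ 6.058.

6.058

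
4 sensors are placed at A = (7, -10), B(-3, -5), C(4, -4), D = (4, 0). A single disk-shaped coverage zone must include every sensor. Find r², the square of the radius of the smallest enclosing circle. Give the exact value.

A smallest enclosing disk is always determined by at most three of the input points on its boundary.
The minimum enclosing circle is determined by three boundary points: A, B, D.
Their circumcentre is (97/34, -197/34) with r² = 20165/578.
The farthest remaining point C is at distance² 2621/578 ≤ 20165/578.

20165/578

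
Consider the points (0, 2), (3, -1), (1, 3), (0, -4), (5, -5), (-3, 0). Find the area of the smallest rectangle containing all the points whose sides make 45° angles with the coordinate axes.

In coordinates u = x + y, v = x − y the rectangle is axis-aligned; the map (x,y)→(u,v) scales areas by 2.
u-values: 2, 2, 4, -4, 0, -3; range = 4 − (-4) = 8.
v-values: -2, 4, -2, 4, 10, -3; range = 10 − (-3) = 13.
Area = (8 × 13) / 2 = 52.

52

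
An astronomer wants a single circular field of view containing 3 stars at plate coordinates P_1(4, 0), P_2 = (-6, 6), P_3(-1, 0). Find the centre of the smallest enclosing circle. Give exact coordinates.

(-1, 3)

Side lengths²: P_1P_2² = 136, P_1P_3² = 25, P_2P_3² = 61.
Since P_1P_2² = 136 ≥ 61 + 25 = 86, the angle opposite P_1P_2 is not acute, so the smallest enclosing circle has P_1P_2 as diameter.
Centre = midpoint of P_1P_2 = (-1, 3), r² = 136/4 = 34.
Centre = (-1, 3).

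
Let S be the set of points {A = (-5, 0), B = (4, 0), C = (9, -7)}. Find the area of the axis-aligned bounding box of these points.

98

x ranges over [-5, 9], width 14.
y ranges over [-7, 0], height 7.
Area = 14 × 7 = 98.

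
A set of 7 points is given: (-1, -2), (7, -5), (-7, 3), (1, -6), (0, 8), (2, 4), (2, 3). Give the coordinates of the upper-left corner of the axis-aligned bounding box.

(-7, 8)

x-range [-7, 7], y-range [-6, 8].
The upper-left corner is (-7, 8).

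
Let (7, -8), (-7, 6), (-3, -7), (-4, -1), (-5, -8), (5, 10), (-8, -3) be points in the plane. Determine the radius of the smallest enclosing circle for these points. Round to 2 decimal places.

10.36

By Welzl's lemma the MEC is supported by two points (diametrically opposite) or three points (on a circumcircle).
The minimum enclosing circle is determined by three boundary points: (7, -8), (-5, -8), (5, 10).
Their circumcentre is (1, 4/9) with r² = 8692/81.
The farthest remaining point (-7, 6) is at distance² 7684/81 ≤ 8692/81.
r = √(8692/81) ≈ 10.36.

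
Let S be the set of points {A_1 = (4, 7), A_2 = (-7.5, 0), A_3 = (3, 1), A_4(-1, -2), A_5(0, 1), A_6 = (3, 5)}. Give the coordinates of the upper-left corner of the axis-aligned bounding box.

(-7.5, 7)

x-range [-7.5, 4], y-range [-2, 7].
The upper-left corner is (-7.5, 7).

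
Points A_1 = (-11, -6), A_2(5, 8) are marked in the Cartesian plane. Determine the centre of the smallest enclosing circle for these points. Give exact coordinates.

(-3, 1)

The smallest circle enclosing two points has them as diameter endpoints.
Centre = midpoint = (-3, 1); r² = |A_1A_2|²/4 = 452/4 = 113.
Centre = (-3, 1).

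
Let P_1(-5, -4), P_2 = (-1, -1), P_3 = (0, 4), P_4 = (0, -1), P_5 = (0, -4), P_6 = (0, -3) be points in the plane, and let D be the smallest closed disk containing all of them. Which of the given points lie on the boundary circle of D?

By Welzl's lemma the MEC is supported by two points (diametrically opposite) or three points (on a circumcircle).
The farthest pair is P_1–P_3 with squared distance 89. The circle on this segment as diameter has centre (-2.5, 0) and r² = 89/4 = 22.25.
Check P_2: distance² to centre = 3.25 ≤ 22.25, so it lies inside.
All remaining points lie in this disk, and no smaller disk contains both endpoints, so this is the minimum enclosing circle.
The points at distance exactly r from the centre are P_1, P_3, P_5 — 3 points.

P_1, P_3, P_5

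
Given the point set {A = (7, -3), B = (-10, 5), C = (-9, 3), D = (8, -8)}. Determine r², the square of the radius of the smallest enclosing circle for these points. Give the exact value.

The minimum enclosing circle of a finite set is fixed by two of the points (as a diameter) or three (as a circumcircle).
The farthest pair is B–D with squared distance 493. The circle on this segment as diameter has centre (-1, -1.5) and r² = 493/4 = 123.25.
Check A: distance² to centre = 66.25 ≤ 123.25, so it lies inside.
All remaining points lie in this disk, and no smaller disk contains both endpoints, so this is the minimum enclosing circle.

123.25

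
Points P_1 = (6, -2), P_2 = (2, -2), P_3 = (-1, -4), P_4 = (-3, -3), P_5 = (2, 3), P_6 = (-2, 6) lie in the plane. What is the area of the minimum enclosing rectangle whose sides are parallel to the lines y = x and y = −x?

88

In coordinates u = x + y, v = x − y the rectangle is axis-aligned; the map (x,y)→(u,v) scales areas by 2.
u-values: 4, 0, -5, -6, 5, 4; range = 5 − (-6) = 11.
v-values: 8, 4, 3, 0, -1, -8; range = 8 − (-8) = 16.
Area = (11 × 16) / 2 = 88.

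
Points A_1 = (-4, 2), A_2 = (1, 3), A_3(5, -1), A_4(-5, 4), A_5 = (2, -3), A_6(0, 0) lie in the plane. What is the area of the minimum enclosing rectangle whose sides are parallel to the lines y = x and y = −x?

In coordinates u = x + y, v = x − y the rectangle is axis-aligned; the map (x,y)→(u,v) scales areas by 2.
u-values: -2, 4, 4, -1, -1, 0; range = 4 − (-2) = 6.
v-values: -6, -2, 6, -9, 5, 0; range = 6 − (-9) = 15.
Area = (6 × 15) / 2 = 45.

45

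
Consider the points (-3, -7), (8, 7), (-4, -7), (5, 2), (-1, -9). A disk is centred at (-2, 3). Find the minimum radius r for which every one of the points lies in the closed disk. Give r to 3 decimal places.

12.042

The required radius is the distance from (-2, 3) to the farthest point.
Squared distances: 101, 116, 104, 50, 145.
Maximum is 145, attained at (-1, -9).
r = √145 ≈ 12.042.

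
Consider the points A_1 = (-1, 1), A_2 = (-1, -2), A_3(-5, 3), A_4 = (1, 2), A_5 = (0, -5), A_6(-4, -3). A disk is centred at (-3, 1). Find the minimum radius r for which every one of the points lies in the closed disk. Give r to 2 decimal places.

6.71

The required radius is the distance from (-3, 1) to the farthest point.
Squared distances: 4, 13, 8, 17, 45, 17.
Maximum is 45, attained at A_5.
r = √45 ≈ 6.71.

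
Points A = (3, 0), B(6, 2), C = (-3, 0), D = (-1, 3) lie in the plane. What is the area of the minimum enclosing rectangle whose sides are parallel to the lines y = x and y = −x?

44

In coordinates u = x + y, v = x − y the rectangle is axis-aligned; the map (x,y)→(u,v) scales areas by 2.
u-values: 3, 8, -3, 2; range = 8 − (-3) = 11.
v-values: 3, 4, -3, -4; range = 4 − (-4) = 8.
Area = (11 × 8) / 2 = 44.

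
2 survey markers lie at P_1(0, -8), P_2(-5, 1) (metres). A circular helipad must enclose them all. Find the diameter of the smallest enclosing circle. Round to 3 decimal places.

The smallest circle enclosing two points has them as diameter endpoints.
Centre = midpoint = (-2.5, -3.5); r² = |P_1P_2|²/4 = 106/4 = 26.5.
Diameter = 2r = 2√(26.5) ≈ 10.296.

10.296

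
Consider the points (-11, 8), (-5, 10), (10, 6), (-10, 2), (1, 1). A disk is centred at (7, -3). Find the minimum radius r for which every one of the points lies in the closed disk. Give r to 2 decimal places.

The required radius is the distance from (7, -3) to the farthest point.
Squared distances: 445, 313, 90, 314, 52.
Maximum is 445, attained at (-11, 8).
r = √445 ≈ 21.10.

21.10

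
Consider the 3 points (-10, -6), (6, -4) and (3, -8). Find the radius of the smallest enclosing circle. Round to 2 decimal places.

Call the three points A, B, C in the order given.
Side lengths²: AB² = 260, AC² = 173, BC² = 25.
Since AB² = 260 ≥ 173 + 25 = 198, the angle opposite AB is not acute, so the smallest enclosing circle has AB as diameter.
Centre = midpoint of AB = (-2, -5), r² = 260/4 = 65.
r = √65 ≈ 8.06.

8.06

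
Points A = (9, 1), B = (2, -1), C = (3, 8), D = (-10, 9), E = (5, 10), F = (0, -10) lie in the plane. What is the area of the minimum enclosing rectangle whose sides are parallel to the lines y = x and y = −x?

In coordinates u = x + y, v = x − y the rectangle is axis-aligned; the map (x,y)→(u,v) scales areas by 2.
u-values: 10, 1, 11, -1, 15, -10; range = 15 − (-10) = 25.
v-values: 8, 3, -5, -19, -5, 10; range = 10 − (-19) = 29.
Area = (25 × 29) / 2 = 362.5.

362.5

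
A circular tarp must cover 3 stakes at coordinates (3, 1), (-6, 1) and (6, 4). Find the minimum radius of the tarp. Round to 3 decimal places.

Call the three points A, B, C in the order given.
Side lengths²: AB² = 81, AC² = 18, BC² = 153.
Since BC² = 153 ≥ 81 + 18 = 99, the angle opposite BC is not acute, so the smallest enclosing circle has BC as diameter.
Centre = midpoint of BC = (0, 2.5), r² = 153/4 = 38.25.
r = √(38.25) ≈ 6.185.

6.185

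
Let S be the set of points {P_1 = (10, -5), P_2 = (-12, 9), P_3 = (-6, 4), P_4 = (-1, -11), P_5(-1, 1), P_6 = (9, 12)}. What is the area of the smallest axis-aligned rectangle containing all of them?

x ranges over [-12, 10], width 22.
y ranges over [-11, 12], height 23.
Area = 22 × 23 = 506.

506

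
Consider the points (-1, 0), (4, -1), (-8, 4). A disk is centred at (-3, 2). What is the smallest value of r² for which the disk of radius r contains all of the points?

58

The required radius is the distance from (-3, 2) to the farthest point.
Squared distances: 8, 58, 29.
Maximum is 58, attained at (4, -1).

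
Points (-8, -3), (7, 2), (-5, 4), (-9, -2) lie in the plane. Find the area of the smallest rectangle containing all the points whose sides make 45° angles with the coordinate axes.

140

In coordinates u = x + y, v = x − y the rectangle is axis-aligned; the map (x,y)→(u,v) scales areas by 2.
u-values: -11, 9, -1, -11; range = 9 − (-11) = 20.
v-values: -5, 5, -9, -7; range = 5 − (-9) = 14.
Area = (20 × 14) / 2 = 140.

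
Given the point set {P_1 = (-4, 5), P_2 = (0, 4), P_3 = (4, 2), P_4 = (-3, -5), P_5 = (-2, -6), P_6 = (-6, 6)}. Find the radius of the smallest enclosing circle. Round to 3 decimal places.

The minimum enclosing circle is determined by three boundary points: P_3, P_5, P_6.
Their circumcentre is (-31/13, 7/13) with r² = 7250/169.
The farthest remaining point P_4 is at distance² 5248/169 ≤ 7250/169.
r = √(7250/169) ≈ 6.550.

6.550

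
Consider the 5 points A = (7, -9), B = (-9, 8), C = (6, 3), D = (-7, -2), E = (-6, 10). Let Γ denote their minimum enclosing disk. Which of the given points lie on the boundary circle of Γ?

A, B

By Welzl's lemma the MEC is supported by two points (diametrically opposite) or three points (on a circumcircle).
The farthest pair is A–B with squared distance 545. The circle on this segment as diameter has centre (-1, -0.5) and r² = 545/4 = 136.25.
Check C: distance² to centre = 61.25 ≤ 136.25, so it lies inside.
All remaining points lie in this disk, and no smaller disk contains both endpoints, so this is the minimum enclosing circle.
The points at distance exactly r from the centre are A, B — 2 points.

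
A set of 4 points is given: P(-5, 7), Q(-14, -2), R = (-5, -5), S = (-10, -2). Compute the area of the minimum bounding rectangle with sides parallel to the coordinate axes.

x ranges over [-14, -5], width 9.
y ranges over [-5, 7], height 12.
Area = 9 × 12 = 108.

108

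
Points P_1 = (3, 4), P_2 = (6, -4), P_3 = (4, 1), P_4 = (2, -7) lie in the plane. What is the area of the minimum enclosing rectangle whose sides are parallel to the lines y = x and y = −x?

In coordinates u = x + y, v = x − y the rectangle is axis-aligned; the map (x,y)→(u,v) scales areas by 2.
u-values: 7, 2, 5, -5; range = 7 − (-5) = 12.
v-values: -1, 10, 3, 9; range = 10 − (-1) = 11.
Area = (12 × 11) / 2 = 66.

66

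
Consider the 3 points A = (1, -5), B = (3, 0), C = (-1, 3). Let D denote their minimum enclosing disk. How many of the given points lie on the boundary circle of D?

Side lengths²: AB² = 29, AC² = 68, BC² = 25.
Since AC² = 68 ≥ 29 + 25 = 54, the angle opposite AC is not acute, so the smallest enclosing circle has AC as diameter.
Centre = midpoint of AC = (0, -1), r² = 68/4 = 17.
The points at distance exactly r from the centre are A, C — 2 points.

2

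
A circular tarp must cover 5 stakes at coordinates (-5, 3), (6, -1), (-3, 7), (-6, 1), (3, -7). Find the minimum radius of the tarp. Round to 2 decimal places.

7.62

The farthest pair is (-3, 7)–(3, -7) with squared distance 232. The circle on this segment as diameter has centre (0, 0) and r² = 232/4 = 58.
Check (-5, 3): distance² to centre = 34 ≤ 58, so it lies inside.
All remaining points lie in this disk, and no smaller disk contains both endpoints, so this is the minimum enclosing circle.
r = √58 ≈ 7.62.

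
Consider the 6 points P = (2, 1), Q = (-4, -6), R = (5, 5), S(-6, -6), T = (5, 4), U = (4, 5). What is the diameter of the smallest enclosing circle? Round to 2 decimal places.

The minimum enclosing circle of a finite set is fixed by two of the points (as a diameter) or three (as a circumcircle).
The farthest pair is R–S with squared distance 242. The circle on this segment as diameter has centre (-0.5, -0.5) and r² = 242/4 = 60.5.
Check P: distance² to centre = 8.5 ≤ 60.5, so it lies inside.
All remaining points lie in this disk, and no smaller disk contains both endpoints, so this is the minimum enclosing circle.
Diameter = 2r = 2√(60.5) ≈ 15.56.

15.56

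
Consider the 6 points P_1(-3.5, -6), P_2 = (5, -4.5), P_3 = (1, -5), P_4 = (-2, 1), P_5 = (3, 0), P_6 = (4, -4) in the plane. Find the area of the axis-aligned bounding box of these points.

59.5

x ranges over [-3.5, 5], width 8.5.
y ranges over [-6, 1], height 7.
Area = 8.5 × 7 = 59.5.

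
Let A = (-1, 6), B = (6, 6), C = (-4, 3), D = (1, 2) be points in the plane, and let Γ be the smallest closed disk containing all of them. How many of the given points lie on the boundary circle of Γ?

2

By Welzl's lemma the MEC is supported by two points (diametrically opposite) or three points (on a circumcircle).
The farthest pair is B–C with squared distance 109. The circle on this segment as diameter has centre (1, 4.5) and r² = 109/4 = 27.25.
Check A: distance² to centre = 6.25 ≤ 27.25, so it lies inside.
All remaining points lie in this disk, and no smaller disk contains both endpoints, so this is the minimum enclosing circle.
The points at distance exactly r from the centre are B, C — 2 points.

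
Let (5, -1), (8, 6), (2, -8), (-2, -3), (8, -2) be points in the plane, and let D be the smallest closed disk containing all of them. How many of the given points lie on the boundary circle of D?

2

By Welzl's lemma the MEC is supported by two points (diametrically opposite) or three points (on a circumcircle).
The farthest pair is (8, 6)–(2, -8) with squared distance 232. The circle on this segment as diameter has centre (5, -1) and r² = 232/4 = 58.
Check (5, -1): distance² to centre = 0 ≤ 58, so it lies inside.
All remaining points lie in this disk, and no smaller disk contains both endpoints, so this is the minimum enclosing circle.
The points at distance exactly r from the centre are (8, 6), (2, -8) — 2 points.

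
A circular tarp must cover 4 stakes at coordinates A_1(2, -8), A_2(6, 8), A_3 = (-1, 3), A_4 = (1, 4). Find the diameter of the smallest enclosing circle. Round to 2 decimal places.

16.49

A smallest enclosing disk is always determined by at most three of the input points on its boundary.
The farthest pair is A_1–A_2 with squared distance 272. The circle on this segment as diameter has centre (4, 0) and r² = 272/4 = 68.
Check A_3: distance² to centre = 34 ≤ 68, so it lies inside.
All remaining points lie in this disk, and no smaller disk contains both endpoints, so this is the minimum enclosing circle.
Diameter = 2r = 2√68 ≈ 16.49.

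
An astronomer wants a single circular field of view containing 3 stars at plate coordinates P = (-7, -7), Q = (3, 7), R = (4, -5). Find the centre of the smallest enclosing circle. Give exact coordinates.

(-2, 0)

Side lengths²: PQ² = 296, PR² = 125, QR² = 145.
Since PQ² = 296 ≥ 145 + 125 = 270, the angle opposite PQ is not acute, so the smallest enclosing circle has PQ as diameter.
Centre = midpoint of PQ = (-2, 0), r² = 296/4 = 74.
Centre = (-2, 0).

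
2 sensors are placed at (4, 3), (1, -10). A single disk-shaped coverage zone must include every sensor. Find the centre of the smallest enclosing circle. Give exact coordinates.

The smallest circle enclosing two points has them as diameter endpoints.
Centre = midpoint = (2.5, -3.5); r² = |(4, 3)−(1, -10)|²/4 = 178/4 = 44.5.
Centre = (2.5, -3.5).

(2.5, -3.5)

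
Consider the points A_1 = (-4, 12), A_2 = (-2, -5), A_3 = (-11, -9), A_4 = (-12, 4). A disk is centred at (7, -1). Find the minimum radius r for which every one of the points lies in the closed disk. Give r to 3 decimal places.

The required radius is the distance from (7, -1) to the farthest point.
Squared distances: 290, 97, 388, 386.
Maximum is 388, attained at A_3.
r = √388 ≈ 19.698.

19.698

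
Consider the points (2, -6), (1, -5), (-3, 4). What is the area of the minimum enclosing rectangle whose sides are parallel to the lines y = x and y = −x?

In coordinates u = x + y, v = x − y the rectangle is axis-aligned; the map (x,y)→(u,v) scales areas by 2.
u-values: -4, -4, 1; range = 1 − (-4) = 5.
v-values: 8, 6, -7; range = 8 − (-7) = 15.
Area = (5 × 15) / 2 = 37.5.

37.5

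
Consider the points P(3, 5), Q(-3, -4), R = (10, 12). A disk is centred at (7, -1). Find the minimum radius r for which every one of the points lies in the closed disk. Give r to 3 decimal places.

13.342

The required radius is the distance from (7, -1) to the farthest point.
Squared distances: 52, 109, 178.
Maximum is 178, attained at R.
r = √178 ≈ 13.342.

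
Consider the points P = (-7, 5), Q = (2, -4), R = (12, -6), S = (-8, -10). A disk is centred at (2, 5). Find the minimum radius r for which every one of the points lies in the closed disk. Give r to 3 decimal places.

The required radius is the distance from (2, 5) to the farthest point.
Squared distances: 81, 81, 221, 325.
Maximum is 325, attained at S.
r = √325 ≈ 18.028.

18.028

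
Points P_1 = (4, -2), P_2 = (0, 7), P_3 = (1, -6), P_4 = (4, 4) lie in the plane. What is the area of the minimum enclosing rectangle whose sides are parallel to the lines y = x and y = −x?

In coordinates u = x + y, v = x − y the rectangle is axis-aligned; the map (x,y)→(u,v) scales areas by 2.
u-values: 2, 7, -5, 8; range = 8 − (-5) = 13.
v-values: 6, -7, 7, 0; range = 7 − (-7) = 14.
Area = (13 × 14) / 2 = 91.

91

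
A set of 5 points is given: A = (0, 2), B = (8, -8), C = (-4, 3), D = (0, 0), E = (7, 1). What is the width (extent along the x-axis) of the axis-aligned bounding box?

max x = 8, min x = -4, so width = 12.

12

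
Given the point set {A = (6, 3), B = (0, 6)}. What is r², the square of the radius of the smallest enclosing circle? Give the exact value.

11.25

The smallest circle enclosing two points has them as diameter endpoints.
Centre = midpoint = (3, 4.5); r² = |AB|²/4 = 45/4 = 11.25.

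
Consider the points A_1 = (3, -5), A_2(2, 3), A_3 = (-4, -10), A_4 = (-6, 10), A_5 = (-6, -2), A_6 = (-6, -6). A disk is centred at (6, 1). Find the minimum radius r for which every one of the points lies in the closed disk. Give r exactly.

The required radius is the distance from (6, 1) to the farthest point.
Squared distances: 45, 20, 221, 225, 153, 193.
Maximum is 225, attained at A_4.
r = √225 = 15.

15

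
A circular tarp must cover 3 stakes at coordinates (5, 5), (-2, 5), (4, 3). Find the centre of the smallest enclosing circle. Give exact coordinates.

Call the three points A, B, C in the order given.
Side lengths²: AB² = 49, AC² = 5, BC² = 40.
Since AB² = 49 ≥ 40 + 5 = 45, the angle opposite AB is not acute, so the smallest enclosing circle has AB as diameter.
Centre = midpoint of AB = (1.5, 5), r² = 49/4 = 12.25.
Centre = (1.5, 5).

(1.5, 5)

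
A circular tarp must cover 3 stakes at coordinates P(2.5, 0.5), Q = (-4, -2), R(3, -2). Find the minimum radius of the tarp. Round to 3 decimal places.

Side lengths²: PQ² = 48.5, PR² = 6.5, QR² = 49.
Since QR² = 49 < 48.5 + 6.5 = 55, the triangle is acute, so the smallest enclosing circle is the circumcircle.
Circumcentre = (-0.5, -1.4), r² = 12.61.
r = √(12.61) ≈ 3.551.

3.551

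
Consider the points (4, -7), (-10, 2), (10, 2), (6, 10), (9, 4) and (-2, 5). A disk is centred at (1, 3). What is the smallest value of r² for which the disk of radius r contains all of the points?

The required radius is the distance from (1, 3) to the farthest point.
Squared distances: 109, 122, 82, 74, 65, 13.
Maximum is 122, attained at (-10, 2).

122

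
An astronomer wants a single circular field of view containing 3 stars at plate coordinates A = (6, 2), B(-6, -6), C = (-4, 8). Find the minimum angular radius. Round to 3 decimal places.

Side lengths²: AB² = 208, AC² = 136, BC² = 200.
Since AB² = 208 < 200 + 136 = 336, the triangle is acute, so the smallest enclosing circle is the circumcircle.
Circumcentre = (-32/19, 10/19), r² = 22100/361.
r = √(22100/361) ≈ 7.824.

7.824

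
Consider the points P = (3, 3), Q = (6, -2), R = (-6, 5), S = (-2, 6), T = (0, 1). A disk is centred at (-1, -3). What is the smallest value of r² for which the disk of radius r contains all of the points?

89

The required radius is the distance from (-1, -3) to the farthest point.
Squared distances: 52, 50, 89, 82, 17.
Maximum is 89, attained at R.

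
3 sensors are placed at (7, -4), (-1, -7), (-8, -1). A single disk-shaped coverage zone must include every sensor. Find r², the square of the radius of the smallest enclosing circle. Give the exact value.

Call the three points A, B, C in the order given.
Side lengths²: AB² = 73, AC² = 234, BC² = 85.
Since AC² = 234 ≥ 85 + 73 = 158, the angle opposite AC is not acute, so the smallest enclosing circle has AC as diameter.
Centre = midpoint of AC = (-0.5, -2.5), r² = 234/4 = 58.5.

58.5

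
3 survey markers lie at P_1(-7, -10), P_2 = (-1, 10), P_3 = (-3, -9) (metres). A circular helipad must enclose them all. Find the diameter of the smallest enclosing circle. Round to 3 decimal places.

Side lengths²: P_1P_2² = 436, P_1P_3² = 17, P_2P_3² = 365.
Since P_1P_2² = 436 ≥ 365 + 17 = 382, the angle opposite P_1P_2 is not acute, so the smallest enclosing circle has P_1P_2 as diameter.
Centre = midpoint of P_1P_2 = (-4, 0), r² = 436/4 = 109.
Diameter = 2r = 2√109 ≈ 20.881.

20.881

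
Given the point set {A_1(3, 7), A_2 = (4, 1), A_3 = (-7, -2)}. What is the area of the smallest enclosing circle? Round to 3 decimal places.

Side lengths²: A_1A_2² = 37, A_1A_3² = 181, A_2A_3² = 130.
Since A_1A_3² = 181 ≥ 130 + 37 = 167, the angle opposite A_1A_3 is not acute, so the smallest enclosing circle has A_1A_3 as diameter.
Centre = midpoint of A_1A_3 = (-2, 2.5), r² = 181/4 = 45.25.
Area = π·r² = π·45.25 ≈ 142.157.

142.157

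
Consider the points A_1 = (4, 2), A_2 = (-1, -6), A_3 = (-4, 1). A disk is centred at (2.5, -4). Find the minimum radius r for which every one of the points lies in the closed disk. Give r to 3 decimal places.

The required radius is the distance from (2.5, -4) to the farthest point.
Squared distances: 38.25, 16.25, 67.25.
Maximum is 67.25, attained at A_3.
r = √(67.25) ≈ 8.201.

8.201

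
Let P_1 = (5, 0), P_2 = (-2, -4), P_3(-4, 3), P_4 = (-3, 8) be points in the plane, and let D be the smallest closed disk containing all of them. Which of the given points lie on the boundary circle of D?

A smallest enclosing disk is always determined by at most three of the input points on its boundary.
The minimum enclosing circle is determined by three boundary points: P_1, P_2, P_4.
Their circumcentre is (-19/22, 47/22) with r² = 9425/242.
The farthest remaining point P_3 is at distance² 2561/242 ≤ 9425/242.
The points at distance exactly r from the centre are P_1, P_2, P_4 — 3 points.

P_1, P_2, P_4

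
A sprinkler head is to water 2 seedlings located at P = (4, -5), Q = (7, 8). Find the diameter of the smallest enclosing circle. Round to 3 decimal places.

13.342

The smallest circle enclosing two points has them as diameter endpoints.
Centre = midpoint = (5.5, 1.5); r² = |PQ|²/4 = 178/4 = 44.5.
Diameter = 2r = 2√(44.5) ≈ 13.342.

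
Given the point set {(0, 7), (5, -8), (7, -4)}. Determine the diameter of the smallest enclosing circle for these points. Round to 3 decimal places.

15.811

Call the three points A, B, C in the order given.
Side lengths²: AB² = 250, AC² = 170, BC² = 20.
Since AB² = 250 ≥ 170 + 20 = 190, the angle opposite AB is not acute, so the smallest enclosing circle has AB as diameter.
Centre = midpoint of AB = (2.5, -0.5), r² = 250/4 = 62.5.
Diameter = 2r = 2√(62.5) ≈ 15.811.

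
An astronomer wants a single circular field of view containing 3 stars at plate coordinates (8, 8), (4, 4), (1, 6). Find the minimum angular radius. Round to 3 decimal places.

Call the three points A, B, C in the order given.
Side lengths²: AB² = 32, AC² = 53, BC² = 13.
Since AC² = 53 ≥ 32 + 13 = 45, the angle opposite AC is not acute, so the smallest enclosing circle has AC as diameter.
Centre = midpoint of AC = (4.5, 7), r² = 53/4 = 13.25.
r = √(13.25) ≈ 3.640.

3.640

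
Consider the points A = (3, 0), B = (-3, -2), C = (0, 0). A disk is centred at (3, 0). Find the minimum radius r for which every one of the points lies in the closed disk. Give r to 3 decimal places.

6.325

The required radius is the distance from (3, 0) to the farthest point.
Squared distances: 0, 40, 9.
Maximum is 40, attained at B.
r = √40 ≈ 6.325.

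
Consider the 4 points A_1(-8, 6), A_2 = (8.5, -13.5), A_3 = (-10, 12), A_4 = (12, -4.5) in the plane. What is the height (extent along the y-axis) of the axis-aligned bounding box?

max y = 12, min y = -13.5, so height = 25.5.

25.5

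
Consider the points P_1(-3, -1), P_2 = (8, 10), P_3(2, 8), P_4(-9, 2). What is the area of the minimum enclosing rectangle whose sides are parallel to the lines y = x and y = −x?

In coordinates u = x + y, v = x − y the rectangle is axis-aligned; the map (x,y)→(u,v) scales areas by 2.
u-values: -4, 18, 10, -7; range = 18 − (-7) = 25.
v-values: -2, -2, -6, -11; range = -2 − (-11) = 9.
Area = (25 × 9) / 2 = 112.5.

112.5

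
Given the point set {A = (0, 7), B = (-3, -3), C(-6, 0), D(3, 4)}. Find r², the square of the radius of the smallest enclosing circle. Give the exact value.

27.25

The farthest pair is A–B with squared distance 109. The circle on this segment as diameter has centre (-1.5, 2) and r² = 109/4 = 27.25.
Check C: distance² to centre = 24.25 ≤ 27.25, so it lies inside.
All remaining points lie in this disk, and no smaller disk contains both endpoints, so this is the minimum enclosing circle.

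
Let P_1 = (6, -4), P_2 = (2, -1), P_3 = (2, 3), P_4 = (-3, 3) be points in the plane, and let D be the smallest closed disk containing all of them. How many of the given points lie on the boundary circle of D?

2

A smallest enclosing disk is always determined by at most three of the input points on its boundary.
The farthest pair is P_1–P_4 with squared distance 130. The circle on this segment as diameter has centre (1.5, -0.5) and r² = 130/4 = 32.5.
Check P_2: distance² to centre = 0.5 ≤ 32.5, so it lies inside.
All remaining points lie in this disk, and no smaller disk contains both endpoints, so this is the minimum enclosing circle.
The points at distance exactly r from the centre are P_1, P_4 — 2 points.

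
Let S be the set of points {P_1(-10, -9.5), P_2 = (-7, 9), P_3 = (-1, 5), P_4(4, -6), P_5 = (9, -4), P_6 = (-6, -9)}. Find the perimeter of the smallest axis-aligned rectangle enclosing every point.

75

Width = max x − min x = 9 − (-10) = 19.
Height = max y − min y = 9 − (-9.5) = 18.5.
Perimeter = 2(19 + 18.5) = 75.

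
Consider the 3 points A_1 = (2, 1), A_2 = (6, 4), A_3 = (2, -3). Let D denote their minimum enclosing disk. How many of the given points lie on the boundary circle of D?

Side lengths²: A_1A_2² = 25, A_1A_3² = 16, A_2A_3² = 65.
Since A_2A_3² = 65 ≥ 25 + 16 = 41, the angle opposite A_2A_3 is not acute, so the smallest enclosing circle has A_2A_3 as diameter.
Centre = midpoint of A_2A_3 = (4, 0.5), r² = 65/4 = 16.25.
The points at distance exactly r from the centre are A_2, A_3 — 2 points.

2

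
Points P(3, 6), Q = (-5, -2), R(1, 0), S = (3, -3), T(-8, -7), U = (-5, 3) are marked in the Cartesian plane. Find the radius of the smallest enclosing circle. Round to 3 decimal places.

8.515

The minimum enclosing circle of a finite set is fixed by two of the points (as a diameter) or three (as a circumcircle).
The farthest pair is P–T with squared distance 290. The circle on this segment as diameter has centre (-2.5, -0.5) and r² = 290/4 = 72.5.
Check Q: distance² to centre = 8.5 ≤ 72.5, so it lies inside.
All remaining points lie in this disk, and no smaller disk contains both endpoints, so this is the minimum enclosing circle.
r = √(72.5) ≈ 8.515.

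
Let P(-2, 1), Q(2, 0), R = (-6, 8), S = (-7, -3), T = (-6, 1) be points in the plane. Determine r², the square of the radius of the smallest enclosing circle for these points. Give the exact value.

38.125

The minimum enclosing circle of a finite set is fixed by two of the points (as a diameter) or three (as a circumcircle).
The minimum enclosing circle is determined by three boundary points: Q, R, S.
Their circumcentre is (-3.75, 2.25) with r² = 38.125.
The farthest remaining point T is at distance² 6.625 ≤ 38.125.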